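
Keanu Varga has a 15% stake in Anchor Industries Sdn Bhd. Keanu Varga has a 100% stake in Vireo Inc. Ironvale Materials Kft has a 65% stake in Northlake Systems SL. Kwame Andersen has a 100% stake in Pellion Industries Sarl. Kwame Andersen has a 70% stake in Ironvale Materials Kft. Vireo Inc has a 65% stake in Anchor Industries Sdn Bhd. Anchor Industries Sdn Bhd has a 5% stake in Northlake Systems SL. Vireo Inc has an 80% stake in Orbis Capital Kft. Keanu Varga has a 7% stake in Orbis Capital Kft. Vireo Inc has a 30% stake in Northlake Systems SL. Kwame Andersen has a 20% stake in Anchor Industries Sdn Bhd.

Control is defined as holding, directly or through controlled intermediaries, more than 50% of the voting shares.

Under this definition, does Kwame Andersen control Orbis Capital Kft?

No

Kwame holds 70% of Ironvale, so Kwame controls Ironvale.
Ironvale holds 65% of Northlake, so Kwame controls Northlake.
Kwame holds 100% of Pellion, so Kwame controls Pellion.
Neither Kwame nor any entity Kwame controls holds any voting interest in Orbis.
So Kwame does not control Orbis.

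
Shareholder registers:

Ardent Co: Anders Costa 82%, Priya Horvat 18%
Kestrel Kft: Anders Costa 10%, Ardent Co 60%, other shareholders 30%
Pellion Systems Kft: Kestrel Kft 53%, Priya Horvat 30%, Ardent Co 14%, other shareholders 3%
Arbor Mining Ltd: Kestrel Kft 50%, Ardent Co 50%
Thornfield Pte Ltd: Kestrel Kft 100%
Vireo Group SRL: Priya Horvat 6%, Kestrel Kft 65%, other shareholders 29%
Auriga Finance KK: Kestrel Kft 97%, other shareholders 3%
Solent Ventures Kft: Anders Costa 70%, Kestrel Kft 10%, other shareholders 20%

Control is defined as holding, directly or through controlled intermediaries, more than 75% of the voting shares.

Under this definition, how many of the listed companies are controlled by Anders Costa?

1

Anders holds 82% of Ardent, so Anders controls Ardent.
No other company's threshold is met.
Anders controls 1 company.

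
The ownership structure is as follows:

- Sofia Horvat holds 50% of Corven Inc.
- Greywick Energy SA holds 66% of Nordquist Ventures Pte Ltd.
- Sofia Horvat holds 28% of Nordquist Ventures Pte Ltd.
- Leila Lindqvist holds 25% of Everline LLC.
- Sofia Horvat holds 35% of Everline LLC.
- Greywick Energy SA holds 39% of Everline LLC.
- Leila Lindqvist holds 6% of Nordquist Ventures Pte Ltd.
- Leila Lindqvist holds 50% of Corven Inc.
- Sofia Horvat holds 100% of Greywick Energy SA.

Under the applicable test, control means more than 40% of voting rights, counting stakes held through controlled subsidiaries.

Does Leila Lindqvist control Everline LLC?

No

Leila holds 50% of Corven, so Leila controls Corven.
In Everline, Leila's side holds only 25%, not > 40%.
So Leila does not control Everline.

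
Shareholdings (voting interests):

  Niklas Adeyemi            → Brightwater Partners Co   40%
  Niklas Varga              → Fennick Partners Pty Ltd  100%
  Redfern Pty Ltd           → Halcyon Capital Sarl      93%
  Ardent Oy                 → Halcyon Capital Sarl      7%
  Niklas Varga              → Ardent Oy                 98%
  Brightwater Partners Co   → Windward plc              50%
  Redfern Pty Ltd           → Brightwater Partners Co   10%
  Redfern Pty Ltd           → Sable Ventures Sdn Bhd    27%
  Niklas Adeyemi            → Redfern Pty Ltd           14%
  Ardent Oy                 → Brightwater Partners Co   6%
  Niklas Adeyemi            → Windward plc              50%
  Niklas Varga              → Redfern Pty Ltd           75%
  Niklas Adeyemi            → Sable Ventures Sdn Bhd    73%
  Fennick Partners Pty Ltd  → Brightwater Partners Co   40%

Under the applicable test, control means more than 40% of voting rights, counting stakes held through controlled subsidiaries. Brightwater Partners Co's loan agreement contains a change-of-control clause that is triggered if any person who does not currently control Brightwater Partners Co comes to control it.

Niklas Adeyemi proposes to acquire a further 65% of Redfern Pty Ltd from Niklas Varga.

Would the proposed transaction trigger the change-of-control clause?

The purchase adds only to Niklas Adeyemi's holdings (Niklas Varga's stake shrinks), so Niklas Adeyemi is the only person who could newly come to control Brightwater.
Niklas Adeyemi holds 73% of Sable, so Niklas Adeyemi controls Sable.
Niklas Adeyemi holds 50% of Windward, so Niklas Adeyemi controls Windward.
In Brightwater, Niklas Adeyemi's side holds only 40%, not > 40%.
So before the transaction, Niklas Adeyemi does not control Brightwater.
After the purchase, Niklas Adeyemi's direct stake in Redfern rises to 14% + 65% = 79%, and Niklas Varga's stake falls to 10%.
Niklas Adeyemi holds 79% of Redfern, so Niklas Adeyemi controls Redfern.
Niklas Adeyemi and Redfern together hold 40% + 10% = 50% of Brightwater, so Niklas Adeyemi controls Brightwater.
Niklas Adeyemi did not control Brightwater before and does after, so the clause is triggered.

Yes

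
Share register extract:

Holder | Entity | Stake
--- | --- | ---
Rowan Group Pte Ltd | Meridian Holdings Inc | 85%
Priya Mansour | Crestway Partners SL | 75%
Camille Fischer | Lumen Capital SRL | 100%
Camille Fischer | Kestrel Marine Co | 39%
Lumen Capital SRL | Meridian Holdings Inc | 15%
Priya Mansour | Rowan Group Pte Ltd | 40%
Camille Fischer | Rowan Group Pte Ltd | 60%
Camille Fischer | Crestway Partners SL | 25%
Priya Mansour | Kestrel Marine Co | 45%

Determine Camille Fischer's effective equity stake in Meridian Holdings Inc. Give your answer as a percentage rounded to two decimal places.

Camille reaches Meridian along 2 paths.
Via Lumen: 100% × 15% = 15%.
Via Rowan: 60% × 85% = 51%.
Total: 15% + 51% = 66%.
Rounded: 66.00%.

66.00%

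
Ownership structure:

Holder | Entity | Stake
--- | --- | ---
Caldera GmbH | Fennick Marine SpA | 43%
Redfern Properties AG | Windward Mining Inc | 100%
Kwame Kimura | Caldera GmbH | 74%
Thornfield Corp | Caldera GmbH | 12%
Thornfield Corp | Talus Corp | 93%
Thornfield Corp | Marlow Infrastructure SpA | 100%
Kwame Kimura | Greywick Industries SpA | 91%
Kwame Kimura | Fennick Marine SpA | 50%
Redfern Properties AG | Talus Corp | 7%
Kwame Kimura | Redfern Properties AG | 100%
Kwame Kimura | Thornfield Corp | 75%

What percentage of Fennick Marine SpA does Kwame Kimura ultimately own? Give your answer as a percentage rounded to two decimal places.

Kwame reaches Fennick along 3 paths.
Via Thornfield → Caldera: 75% × 12% × 43% = 3.87%.
Via Caldera: 74% × 43% = 31.82%.
Direct stake: 50% = 50%.
Total: 3.87% + 31.82% + 50% = 85.69%.

85.69%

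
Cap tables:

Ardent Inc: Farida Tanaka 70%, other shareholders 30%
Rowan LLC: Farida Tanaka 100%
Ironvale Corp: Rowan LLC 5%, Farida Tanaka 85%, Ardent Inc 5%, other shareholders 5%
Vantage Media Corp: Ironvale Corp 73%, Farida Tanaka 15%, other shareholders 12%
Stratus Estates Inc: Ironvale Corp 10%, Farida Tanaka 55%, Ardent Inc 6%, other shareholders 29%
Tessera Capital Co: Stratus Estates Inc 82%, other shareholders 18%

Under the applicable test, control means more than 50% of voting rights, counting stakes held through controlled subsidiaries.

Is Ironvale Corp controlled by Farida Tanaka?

Yes

Farida holds 100% of Rowan, so Farida controls Rowan.
Farida holds 70% of Ardent, so Farida controls Ardent.
Rowan and Farida and Ardent together hold 5% + 85% + 5% = 95% of Ironvale, so Farida controls Ironvale.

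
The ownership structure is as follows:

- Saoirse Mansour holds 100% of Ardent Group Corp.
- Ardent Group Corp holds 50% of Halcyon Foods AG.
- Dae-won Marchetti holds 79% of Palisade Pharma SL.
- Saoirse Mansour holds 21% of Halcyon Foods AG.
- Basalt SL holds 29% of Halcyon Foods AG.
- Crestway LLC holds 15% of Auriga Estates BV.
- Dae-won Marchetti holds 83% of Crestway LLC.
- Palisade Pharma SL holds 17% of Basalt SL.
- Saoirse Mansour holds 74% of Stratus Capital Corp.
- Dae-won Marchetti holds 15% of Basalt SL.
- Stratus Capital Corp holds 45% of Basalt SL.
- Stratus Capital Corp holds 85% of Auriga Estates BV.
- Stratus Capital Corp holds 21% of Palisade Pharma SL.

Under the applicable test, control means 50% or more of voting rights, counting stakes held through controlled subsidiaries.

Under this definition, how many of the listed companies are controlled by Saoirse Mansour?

Saoirse holds 74% of Stratus, so Saoirse controls Stratus.
Stratus holds 85% of Auriga, so Saoirse controls Auriga.
Saoirse holds 100% of Ardent, so Saoirse controls Ardent.
Ardent and Saoirse together hold 50% + 21% = 71% of Halcyon, so Saoirse controls Halcyon.
No other company's threshold is met.
Saoirse controls 4 companies.

4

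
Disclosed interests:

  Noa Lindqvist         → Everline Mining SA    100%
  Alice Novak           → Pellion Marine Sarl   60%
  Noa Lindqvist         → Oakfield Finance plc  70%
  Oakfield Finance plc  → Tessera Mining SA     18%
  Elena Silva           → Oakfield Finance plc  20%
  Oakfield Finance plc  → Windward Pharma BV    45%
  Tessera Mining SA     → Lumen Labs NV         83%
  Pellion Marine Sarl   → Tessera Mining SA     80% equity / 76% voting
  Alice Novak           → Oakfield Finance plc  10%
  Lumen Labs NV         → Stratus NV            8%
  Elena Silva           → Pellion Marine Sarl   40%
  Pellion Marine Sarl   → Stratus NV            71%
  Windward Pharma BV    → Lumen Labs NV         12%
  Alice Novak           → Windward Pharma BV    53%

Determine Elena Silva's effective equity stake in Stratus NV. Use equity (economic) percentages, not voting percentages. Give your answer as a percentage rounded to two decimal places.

Elena reaches Stratus along 4 paths.
Via Pellion: 40% × 71% = 28.4%.
Via Pellion → Tessera → Lumen: 40% × 80% × 83% × 8% = 2.1248%.
Via Oakfield → Tessera → Lumen: 20% × 18% × 83% × 8% = 0.23904%.
Via Oakfield → Windward → Lumen: 20% × 45% × 12% × 8% = 0.0864%.
Total: 28.4% + 2.1248% + 0.23904% + 0.0864% = 30.85024%.
Rounded: 30.85%.

30.85%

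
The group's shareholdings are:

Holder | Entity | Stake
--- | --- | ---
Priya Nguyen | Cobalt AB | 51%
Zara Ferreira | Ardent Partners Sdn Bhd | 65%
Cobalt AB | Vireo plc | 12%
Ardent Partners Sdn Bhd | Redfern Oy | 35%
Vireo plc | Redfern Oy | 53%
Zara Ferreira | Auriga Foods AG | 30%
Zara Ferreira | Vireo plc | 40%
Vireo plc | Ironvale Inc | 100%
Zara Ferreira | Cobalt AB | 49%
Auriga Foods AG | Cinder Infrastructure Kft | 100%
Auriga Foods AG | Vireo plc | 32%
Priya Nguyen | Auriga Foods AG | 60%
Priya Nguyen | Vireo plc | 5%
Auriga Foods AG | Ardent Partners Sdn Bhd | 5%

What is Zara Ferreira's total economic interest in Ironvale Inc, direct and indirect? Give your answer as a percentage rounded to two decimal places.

55.48%

Zara reaches Ironvale along 3 paths.
Via Vireo: 40% × 100% = 40%.
Via Auriga → Vireo: 30% × 32% × 100% = 9.6%.
Via Cobalt → Vireo: 49% × 12% × 100% = 5.88%.
Total: 40% + 9.6% + 5.88% = 55.48%.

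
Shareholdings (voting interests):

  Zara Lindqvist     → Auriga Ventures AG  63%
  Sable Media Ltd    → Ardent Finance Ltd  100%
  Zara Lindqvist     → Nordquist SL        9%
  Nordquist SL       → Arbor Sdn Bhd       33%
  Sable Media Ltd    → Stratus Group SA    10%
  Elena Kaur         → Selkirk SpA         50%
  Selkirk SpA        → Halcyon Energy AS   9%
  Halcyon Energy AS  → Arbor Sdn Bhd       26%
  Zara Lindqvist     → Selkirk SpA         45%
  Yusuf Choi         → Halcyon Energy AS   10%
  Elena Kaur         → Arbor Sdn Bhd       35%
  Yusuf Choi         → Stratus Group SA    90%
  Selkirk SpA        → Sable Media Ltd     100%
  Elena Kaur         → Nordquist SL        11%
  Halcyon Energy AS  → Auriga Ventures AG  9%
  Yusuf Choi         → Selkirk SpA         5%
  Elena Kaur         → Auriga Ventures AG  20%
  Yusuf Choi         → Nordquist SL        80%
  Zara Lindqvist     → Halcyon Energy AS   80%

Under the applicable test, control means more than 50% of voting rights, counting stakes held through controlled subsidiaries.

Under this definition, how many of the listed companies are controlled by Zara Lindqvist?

2

Zara holds 80% of Halcyon, so Zara controls Halcyon.
Halcyon and Zara together hold 9% + 63% = 72% of Auriga, so Zara controls Auriga.
No other company's threshold is met.
Zara controls 2 companies.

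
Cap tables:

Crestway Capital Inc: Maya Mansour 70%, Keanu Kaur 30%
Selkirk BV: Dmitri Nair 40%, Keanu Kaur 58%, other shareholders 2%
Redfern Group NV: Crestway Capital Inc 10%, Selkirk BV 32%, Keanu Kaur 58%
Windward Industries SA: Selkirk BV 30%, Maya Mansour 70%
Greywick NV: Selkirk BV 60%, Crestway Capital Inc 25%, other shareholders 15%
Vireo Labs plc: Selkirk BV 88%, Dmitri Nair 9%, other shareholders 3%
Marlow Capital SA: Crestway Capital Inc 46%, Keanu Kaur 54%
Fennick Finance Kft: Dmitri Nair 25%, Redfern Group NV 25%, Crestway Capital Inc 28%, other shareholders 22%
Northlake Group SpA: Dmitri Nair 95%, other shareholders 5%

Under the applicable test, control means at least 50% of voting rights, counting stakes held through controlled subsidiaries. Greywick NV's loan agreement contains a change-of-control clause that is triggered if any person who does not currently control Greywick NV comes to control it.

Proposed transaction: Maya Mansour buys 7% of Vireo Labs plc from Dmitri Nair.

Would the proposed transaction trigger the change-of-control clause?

The purchase adds only to Maya's holdings (Dmitri's stake shrinks), so Maya is the only person who could newly come to control Greywick.
Maya holds 70% of Crestway, so Maya controls Crestway.
Maya holds 70% of Windward, so Maya controls Windward.
In Greywick, Maya's side holds only 25%, not ≥ 50%.
So before the transaction, Maya does not control Greywick.
After the purchase, Maya holds 7% of Vireo directly, and Dmitri's stake falls to 2%.
Maya's side now holds 7% of Vireo, not ≥ 50%, so Maya still does not control Vireo.
After the transaction, Maya's side holds 25% of Greywick, not ≥ 50%, so Maya still does not control Greywick.
No new person acquires control, so the clause is not triggered.

No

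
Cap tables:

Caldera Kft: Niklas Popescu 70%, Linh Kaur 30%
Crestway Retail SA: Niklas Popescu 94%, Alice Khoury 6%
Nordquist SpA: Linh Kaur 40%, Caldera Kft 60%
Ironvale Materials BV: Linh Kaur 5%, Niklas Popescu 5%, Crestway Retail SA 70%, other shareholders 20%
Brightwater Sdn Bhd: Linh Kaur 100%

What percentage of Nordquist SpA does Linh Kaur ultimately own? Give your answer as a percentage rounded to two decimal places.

58.00%

Linh reaches Nordquist along 2 paths.
Direct stake: 40% = 40%.
Via Caldera: 30% × 60% = 18%.
Total: 40% + 18% = 58%.
Rounded: 58.00%.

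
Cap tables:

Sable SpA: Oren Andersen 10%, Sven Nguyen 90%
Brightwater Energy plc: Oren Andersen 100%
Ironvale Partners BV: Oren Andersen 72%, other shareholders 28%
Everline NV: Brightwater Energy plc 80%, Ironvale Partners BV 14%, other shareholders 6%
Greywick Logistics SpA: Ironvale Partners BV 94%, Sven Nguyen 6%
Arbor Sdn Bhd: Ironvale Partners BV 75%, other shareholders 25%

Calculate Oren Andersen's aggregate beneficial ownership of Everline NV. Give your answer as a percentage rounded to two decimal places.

Oren reaches Everline along 2 paths.
Via Brightwater: 100% × 80% = 80%.
Via Ironvale: 72% × 14% = 10.08%.
Total: 80% + 10.08% = 90.08%.

90.08%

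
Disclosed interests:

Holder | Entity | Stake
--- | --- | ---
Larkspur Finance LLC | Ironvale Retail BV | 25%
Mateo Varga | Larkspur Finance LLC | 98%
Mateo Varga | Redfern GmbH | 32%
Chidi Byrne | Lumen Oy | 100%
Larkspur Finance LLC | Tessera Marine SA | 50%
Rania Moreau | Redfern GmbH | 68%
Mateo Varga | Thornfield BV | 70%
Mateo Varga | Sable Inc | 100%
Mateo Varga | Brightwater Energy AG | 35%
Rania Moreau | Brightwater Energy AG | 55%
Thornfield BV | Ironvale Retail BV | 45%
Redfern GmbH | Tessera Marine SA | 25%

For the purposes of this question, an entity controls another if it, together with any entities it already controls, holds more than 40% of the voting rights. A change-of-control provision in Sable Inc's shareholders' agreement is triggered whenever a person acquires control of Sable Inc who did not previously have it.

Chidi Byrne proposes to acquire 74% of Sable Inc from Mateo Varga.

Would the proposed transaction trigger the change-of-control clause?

The purchase adds only to Chidi's holdings (Mateo's stake shrinks), so Chidi is the only person who could newly come to control Sable.
Chidi holds 100% of Lumen, so Chidi controls Lumen.
Neither Chidi nor any entity Chidi controls holds any voting interest in Sable.
So before the transaction, Chidi does not control Sable.
After the purchase, Chidi holds 74% of Sable directly, and Mateo's stake falls to 26%.
Chidi holds 74% of Sable, so Chidi controls Sable.
Chidi did not control Sable before and does after, so the clause is triggered.

Yes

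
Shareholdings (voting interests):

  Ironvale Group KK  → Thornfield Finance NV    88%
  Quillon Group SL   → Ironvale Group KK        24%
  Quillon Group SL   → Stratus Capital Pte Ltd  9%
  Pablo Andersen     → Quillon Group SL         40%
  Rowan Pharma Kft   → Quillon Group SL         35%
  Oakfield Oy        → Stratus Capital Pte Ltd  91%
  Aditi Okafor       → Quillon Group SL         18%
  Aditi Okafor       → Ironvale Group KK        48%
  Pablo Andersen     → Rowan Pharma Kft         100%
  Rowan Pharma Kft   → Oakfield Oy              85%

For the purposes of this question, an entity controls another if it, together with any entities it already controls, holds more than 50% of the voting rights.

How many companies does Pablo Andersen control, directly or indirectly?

4

Pablo holds 100% of Rowan, so Pablo controls Rowan.
Rowan and Pablo together hold 35% + 40% = 75% of Quillon, so Pablo controls Quillon.
Rowan holds 85% of Oakfield, so Pablo controls Oakfield.
Quillon and Oakfield together hold 9% + 91% = 100% of Stratus, so Pablo controls Stratus.
No other company's threshold is met.
Pablo controls 4 companies.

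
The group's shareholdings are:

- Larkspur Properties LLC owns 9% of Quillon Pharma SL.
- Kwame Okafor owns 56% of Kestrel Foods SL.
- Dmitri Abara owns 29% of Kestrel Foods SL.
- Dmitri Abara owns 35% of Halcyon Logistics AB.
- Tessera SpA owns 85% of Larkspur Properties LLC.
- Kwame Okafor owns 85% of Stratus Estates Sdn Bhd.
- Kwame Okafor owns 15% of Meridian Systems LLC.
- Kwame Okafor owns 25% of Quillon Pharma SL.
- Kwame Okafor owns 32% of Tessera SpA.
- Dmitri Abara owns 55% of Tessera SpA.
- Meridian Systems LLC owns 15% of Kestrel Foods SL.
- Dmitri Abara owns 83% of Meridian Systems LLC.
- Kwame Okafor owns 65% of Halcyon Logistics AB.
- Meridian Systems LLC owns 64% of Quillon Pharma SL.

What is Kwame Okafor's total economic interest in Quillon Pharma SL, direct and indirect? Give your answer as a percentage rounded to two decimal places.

Kwame reaches Quillon along 3 paths.
Direct stake: 25% = 25%.
Via Tessera → Larkspur: 32% × 85% × 9% = 2.448%.
Via Meridian: 15% × 64% = 9.6%.
Total: 25% + 2.448% + 9.6% = 37.048%.
Rounded: 37.05%.

37.05%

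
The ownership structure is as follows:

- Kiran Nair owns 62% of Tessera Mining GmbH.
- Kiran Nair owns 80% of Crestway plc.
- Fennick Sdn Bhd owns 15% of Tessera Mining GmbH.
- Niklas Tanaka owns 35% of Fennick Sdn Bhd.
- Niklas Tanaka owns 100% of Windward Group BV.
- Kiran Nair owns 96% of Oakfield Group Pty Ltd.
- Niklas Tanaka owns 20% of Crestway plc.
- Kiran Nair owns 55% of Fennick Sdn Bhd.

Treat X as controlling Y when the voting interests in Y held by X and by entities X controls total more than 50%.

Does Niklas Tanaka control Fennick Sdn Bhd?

Niklas holds 100% of Windward, so Niklas controls Windward.
In Fennick, Niklas's side holds only 35%, not > 50%.
So Niklas does not control Fennick.

No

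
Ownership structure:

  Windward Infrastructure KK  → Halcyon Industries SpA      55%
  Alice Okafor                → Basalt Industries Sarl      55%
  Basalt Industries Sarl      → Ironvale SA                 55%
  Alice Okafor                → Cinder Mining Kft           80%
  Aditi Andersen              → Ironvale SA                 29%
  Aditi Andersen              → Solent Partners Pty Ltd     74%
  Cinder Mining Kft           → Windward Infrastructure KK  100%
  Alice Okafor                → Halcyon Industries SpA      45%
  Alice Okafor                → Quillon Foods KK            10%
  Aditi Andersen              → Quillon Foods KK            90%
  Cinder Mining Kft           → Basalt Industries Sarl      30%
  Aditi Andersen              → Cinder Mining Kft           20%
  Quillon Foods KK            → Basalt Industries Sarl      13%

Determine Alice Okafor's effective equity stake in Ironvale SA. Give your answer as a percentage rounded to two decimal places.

44.17%

Alice reaches Ironvale along 3 paths.
Via Cinder → Basalt: 80% × 30% × 55% = 13.2%.
Via Quillon → Basalt: 10% × 13% × 55% = 0.715%.
Via Basalt: 55% × 55% = 30.25%.
Total: 13.2% + 0.715% + 30.25% = 44.165%.
Rounded: 44.17%.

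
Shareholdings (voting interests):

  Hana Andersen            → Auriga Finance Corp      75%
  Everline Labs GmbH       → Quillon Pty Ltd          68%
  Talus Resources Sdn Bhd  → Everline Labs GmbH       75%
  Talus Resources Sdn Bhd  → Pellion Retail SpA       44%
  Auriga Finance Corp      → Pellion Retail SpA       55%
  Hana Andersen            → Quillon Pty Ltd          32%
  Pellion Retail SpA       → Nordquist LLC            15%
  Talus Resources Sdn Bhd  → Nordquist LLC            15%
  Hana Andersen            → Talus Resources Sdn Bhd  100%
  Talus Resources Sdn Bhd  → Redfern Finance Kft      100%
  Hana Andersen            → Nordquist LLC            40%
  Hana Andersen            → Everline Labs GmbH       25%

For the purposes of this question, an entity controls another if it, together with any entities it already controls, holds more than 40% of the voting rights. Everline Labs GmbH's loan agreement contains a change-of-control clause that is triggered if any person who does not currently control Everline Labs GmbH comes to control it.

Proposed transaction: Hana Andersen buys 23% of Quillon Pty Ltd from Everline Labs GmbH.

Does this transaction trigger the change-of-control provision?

The purchase adds only to Hana's holdings (Everline's stake shrinks), so Hana is the only person who could newly come to control Everline.
Hana holds 100% of Talus, so Hana controls Talus.
Talus and Hana together hold 75% + 25% = 100% of Everline, so Hana controls Everline.
So Hana already controls Everline before the transaction.
After the purchase, Hana's direct stake in Quillon rises to 32% + 23% = 55%, and Everline's stake falls to 45%.
Hana controlled Everline already, so this is not a new person acquiring control; every other person's position is unchanged or reduced.
No new person acquires control, so the clause is not triggered.

No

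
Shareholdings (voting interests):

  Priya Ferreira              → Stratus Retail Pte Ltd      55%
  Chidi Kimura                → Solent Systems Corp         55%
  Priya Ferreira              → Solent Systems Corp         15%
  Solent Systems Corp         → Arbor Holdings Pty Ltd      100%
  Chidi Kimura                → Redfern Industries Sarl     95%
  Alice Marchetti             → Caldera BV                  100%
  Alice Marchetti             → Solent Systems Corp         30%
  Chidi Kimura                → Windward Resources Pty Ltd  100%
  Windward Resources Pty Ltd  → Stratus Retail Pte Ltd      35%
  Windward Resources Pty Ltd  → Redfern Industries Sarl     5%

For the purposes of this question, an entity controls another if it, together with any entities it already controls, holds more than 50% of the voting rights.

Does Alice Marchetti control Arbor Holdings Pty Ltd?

No

Alice holds 100% of Caldera, so Alice controls Caldera.
Neither Alice nor any entity Alice controls holds any voting interest in Arbor.
So Alice does not control Arbor.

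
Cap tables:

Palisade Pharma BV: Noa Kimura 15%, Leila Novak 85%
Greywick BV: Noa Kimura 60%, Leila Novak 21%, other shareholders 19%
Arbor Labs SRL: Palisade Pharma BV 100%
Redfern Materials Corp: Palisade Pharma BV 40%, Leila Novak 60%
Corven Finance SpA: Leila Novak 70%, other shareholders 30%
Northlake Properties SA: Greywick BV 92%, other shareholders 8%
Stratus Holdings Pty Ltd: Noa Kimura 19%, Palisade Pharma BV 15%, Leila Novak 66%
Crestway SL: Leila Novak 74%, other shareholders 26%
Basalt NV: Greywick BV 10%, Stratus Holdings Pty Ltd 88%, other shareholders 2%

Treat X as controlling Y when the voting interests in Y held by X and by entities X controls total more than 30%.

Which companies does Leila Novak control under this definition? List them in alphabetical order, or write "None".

Leila holds 85% of Palisade, so Leila controls Palisade.
Palisade holds 100% of Arbor, so Leila controls Arbor.
Palisade and Leila together hold 40% + 60% = 100% of Redfern, so Leila controls Redfern.
Leila holds 70% of Corven, so Leila controls Corven.
Palisade and Leila together hold 15% + 66% = 81% of Stratus, so Leila controls Stratus.
Leila holds 74% of Crestway, so Leila controls Crestway.
Stratus holds 88% of Basalt, so Leila controls Basalt.
No other company's threshold is met.

Arbor Labs SRL, Basalt NV, Corven Finance SpA, Crestway SL, Palisade Pharma BV, Redfern Materials Corp, Stratus Holdings Pty Ltd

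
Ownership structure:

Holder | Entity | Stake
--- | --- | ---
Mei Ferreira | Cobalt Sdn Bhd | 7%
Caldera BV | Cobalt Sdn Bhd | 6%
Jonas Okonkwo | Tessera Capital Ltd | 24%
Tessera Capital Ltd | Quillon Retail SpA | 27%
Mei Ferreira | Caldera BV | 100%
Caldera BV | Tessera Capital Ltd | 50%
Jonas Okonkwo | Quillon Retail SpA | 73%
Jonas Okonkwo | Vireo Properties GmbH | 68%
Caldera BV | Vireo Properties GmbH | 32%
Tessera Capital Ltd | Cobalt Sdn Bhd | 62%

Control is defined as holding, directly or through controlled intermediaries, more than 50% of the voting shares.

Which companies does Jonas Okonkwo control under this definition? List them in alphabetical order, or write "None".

Jonas holds 68% of Vireo, so Jonas controls Vireo.
Jonas holds 73% of Quillon, so Jonas controls Quillon.
No other company's threshold is met.

Quillon Retail SpA, Vireo Properties GmbH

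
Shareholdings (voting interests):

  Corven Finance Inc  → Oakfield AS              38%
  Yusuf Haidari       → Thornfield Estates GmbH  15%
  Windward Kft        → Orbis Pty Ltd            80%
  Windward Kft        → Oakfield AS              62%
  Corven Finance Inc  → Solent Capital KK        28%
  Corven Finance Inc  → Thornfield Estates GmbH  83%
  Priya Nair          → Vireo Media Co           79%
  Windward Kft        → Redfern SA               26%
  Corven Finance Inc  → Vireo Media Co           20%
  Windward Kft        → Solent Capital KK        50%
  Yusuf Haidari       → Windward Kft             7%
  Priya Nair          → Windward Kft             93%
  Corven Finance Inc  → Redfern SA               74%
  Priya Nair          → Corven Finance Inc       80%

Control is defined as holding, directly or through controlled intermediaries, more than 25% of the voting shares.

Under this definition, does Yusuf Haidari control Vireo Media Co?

No

Yusuf's largest direct stake is 15% in Thornfield, which does not meet the threshold, so Yusuf controls no company.
Neither Yusuf nor any entity Yusuf controls holds any voting interest in Vireo.
So Yusuf does not control Vireo.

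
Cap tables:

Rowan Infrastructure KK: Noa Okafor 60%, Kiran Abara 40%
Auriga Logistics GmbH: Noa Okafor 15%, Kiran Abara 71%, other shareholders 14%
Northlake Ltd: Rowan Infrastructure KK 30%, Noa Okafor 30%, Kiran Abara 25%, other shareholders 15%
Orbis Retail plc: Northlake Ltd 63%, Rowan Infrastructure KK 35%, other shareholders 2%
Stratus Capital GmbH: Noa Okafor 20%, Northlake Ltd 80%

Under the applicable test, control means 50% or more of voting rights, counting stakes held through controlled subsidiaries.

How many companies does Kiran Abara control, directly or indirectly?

1

Kiran holds 71% of Auriga, so Kiran controls Auriga.
No other company's threshold is met.
Kiran controls 1 company.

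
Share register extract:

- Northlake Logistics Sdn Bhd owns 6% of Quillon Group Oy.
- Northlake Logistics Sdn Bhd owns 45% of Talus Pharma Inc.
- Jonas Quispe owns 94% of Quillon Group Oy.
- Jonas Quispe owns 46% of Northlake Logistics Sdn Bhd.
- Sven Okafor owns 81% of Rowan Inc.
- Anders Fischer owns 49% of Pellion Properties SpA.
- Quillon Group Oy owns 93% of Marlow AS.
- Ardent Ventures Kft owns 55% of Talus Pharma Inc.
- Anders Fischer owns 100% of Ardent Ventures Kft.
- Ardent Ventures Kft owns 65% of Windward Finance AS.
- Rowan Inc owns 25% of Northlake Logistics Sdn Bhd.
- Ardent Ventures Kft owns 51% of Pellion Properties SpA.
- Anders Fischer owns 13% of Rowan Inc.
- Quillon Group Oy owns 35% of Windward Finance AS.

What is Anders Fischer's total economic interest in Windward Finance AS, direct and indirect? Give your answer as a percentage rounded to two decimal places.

65.07%

Anders reaches Windward along 2 paths.
Via Ardent: 100% × 65% = 65%.
Via Rowan → Northlake → Quillon: 13% × 25% × 6% × 35% = 0.06825%.
Total: 65% + 0.06825% = 65.06825%.
Rounded: 65.07%.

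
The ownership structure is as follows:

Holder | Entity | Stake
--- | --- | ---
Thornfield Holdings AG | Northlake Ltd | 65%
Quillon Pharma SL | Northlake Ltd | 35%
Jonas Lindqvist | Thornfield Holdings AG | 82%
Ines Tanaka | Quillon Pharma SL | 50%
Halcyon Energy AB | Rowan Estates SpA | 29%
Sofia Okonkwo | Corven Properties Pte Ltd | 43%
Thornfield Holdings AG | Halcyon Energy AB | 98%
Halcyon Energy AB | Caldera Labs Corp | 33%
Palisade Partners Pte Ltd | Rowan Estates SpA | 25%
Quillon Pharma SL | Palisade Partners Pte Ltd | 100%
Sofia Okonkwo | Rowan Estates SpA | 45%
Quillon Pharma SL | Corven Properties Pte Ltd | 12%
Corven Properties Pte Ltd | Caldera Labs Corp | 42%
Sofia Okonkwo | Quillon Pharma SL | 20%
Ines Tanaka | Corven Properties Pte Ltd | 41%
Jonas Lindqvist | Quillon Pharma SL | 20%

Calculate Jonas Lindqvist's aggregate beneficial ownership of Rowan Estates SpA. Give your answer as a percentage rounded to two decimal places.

28.30%

Jonas reaches Rowan along 2 paths.
Via Quillon → Palisade: 20% × 100% × 25% = 5%.
Via Thornfield → Halcyon: 82% × 98% × 29% = 23.3044%.
Total: 5% + 23.3044% = 28.3044%.
Rounded: 28.30%.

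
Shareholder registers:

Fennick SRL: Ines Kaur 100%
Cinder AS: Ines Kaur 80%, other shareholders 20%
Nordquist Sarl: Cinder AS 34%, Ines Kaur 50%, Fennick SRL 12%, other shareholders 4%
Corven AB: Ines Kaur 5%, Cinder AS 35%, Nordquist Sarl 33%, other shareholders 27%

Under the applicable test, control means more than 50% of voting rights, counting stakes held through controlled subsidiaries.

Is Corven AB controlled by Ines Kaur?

Yes

Ines holds 100% of Fennick, so Ines controls Fennick.
Ines holds 80% of Cinder, so Ines controls Cinder.
Cinder and Ines and Fennick together hold 34% + 50% + 12% = 96% of Nordquist, so Ines controls Nordquist.
Ines and Cinder and Nordquist together hold 5% + 35% + 33% = 73% of Corven, so Ines controls Corven.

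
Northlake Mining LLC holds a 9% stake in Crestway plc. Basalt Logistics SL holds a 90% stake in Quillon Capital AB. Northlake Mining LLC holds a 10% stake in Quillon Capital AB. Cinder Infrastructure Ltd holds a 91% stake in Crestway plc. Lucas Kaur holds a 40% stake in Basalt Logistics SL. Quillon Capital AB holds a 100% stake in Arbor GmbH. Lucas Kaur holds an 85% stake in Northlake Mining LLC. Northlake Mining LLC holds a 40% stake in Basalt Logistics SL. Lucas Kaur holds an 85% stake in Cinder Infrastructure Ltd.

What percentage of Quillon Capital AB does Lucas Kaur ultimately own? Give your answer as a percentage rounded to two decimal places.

Lucas reaches Quillon along 3 paths.
Via Northlake: 85% × 10% = 8.5%.
Via Northlake → Basalt: 85% × 40% × 90% = 30.6%.
Via Basalt: 40% × 90% = 36%.
Total: 8.5% + 30.6% + 36% = 75.1%.
Rounded: 75.10%.

75.10%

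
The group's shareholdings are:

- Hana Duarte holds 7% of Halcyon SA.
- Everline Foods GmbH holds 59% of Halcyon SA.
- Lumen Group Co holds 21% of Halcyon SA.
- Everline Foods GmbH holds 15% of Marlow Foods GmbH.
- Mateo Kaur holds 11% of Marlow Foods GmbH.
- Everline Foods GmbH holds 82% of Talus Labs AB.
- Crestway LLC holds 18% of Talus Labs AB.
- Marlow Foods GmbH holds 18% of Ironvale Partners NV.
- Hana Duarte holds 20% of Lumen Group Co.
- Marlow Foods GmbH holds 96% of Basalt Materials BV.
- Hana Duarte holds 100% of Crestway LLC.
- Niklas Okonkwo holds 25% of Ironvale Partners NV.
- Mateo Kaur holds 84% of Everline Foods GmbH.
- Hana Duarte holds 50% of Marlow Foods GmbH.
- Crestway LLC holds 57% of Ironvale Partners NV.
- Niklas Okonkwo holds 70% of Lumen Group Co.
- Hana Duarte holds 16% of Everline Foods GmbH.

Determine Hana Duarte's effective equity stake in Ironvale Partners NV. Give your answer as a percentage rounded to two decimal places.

Hana reaches Ironvale along 3 paths.
Via Marlow: 50% × 18% = 9%.
Via Everline → Marlow: 16% × 15% × 18% = 0.432%.
Via Crestway: 100% × 57% = 57%.
Total: 9% + 0.432% + 57% = 66.432%.
Rounded: 66.43%.

66.43%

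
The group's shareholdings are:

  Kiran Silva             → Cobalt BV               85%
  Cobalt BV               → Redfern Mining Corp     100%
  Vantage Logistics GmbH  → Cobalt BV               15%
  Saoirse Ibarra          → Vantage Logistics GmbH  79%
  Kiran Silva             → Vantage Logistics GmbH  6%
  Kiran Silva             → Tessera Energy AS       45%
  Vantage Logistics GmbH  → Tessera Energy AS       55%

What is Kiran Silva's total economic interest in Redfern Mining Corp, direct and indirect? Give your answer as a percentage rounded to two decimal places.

85.90%

Kiran reaches Redfern along 2 paths.
Via Cobalt: 85% × 100% = 85%.
Via Vantage → Cobalt: 6% × 15% × 100% = 0.9%.
Total: 85% + 0.9% = 85.9%.
Rounded: 85.90%.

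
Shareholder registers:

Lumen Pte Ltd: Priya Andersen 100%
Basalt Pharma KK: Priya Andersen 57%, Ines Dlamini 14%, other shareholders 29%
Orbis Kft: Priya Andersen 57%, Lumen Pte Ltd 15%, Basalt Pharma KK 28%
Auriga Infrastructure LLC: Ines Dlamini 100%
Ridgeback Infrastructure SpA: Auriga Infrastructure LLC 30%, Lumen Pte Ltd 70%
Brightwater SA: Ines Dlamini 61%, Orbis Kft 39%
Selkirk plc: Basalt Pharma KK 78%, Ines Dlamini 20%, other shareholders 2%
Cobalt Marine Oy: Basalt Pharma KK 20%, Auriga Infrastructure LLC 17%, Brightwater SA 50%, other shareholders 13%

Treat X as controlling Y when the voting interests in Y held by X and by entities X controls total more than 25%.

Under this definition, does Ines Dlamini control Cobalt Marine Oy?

Yes

Ines holds 100% of Auriga, so Ines controls Auriga.
Ines holds 61% of Brightwater, so Ines controls Brightwater.
Auriga and Brightwater together hold 17% + 50% = 67% of Cobalt, so Ines controls Cobalt.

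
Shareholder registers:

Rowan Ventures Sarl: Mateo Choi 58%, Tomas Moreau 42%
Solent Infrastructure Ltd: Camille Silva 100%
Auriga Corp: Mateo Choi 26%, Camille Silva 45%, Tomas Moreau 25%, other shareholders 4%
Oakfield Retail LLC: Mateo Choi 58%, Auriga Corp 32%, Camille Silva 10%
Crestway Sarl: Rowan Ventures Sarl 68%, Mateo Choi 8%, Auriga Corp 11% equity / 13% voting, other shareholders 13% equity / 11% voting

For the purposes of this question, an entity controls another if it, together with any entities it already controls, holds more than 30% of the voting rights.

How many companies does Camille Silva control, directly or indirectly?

3

Camille holds 100% of Solent, so Camille controls Solent.
Camille holds 45% of Auriga, so Camille controls Auriga.
Auriga and Camille together hold 32% + 10% = 42% of Oakfield, so Camille controls Oakfield.
No other company's threshold is met.
Camille controls 3 companies.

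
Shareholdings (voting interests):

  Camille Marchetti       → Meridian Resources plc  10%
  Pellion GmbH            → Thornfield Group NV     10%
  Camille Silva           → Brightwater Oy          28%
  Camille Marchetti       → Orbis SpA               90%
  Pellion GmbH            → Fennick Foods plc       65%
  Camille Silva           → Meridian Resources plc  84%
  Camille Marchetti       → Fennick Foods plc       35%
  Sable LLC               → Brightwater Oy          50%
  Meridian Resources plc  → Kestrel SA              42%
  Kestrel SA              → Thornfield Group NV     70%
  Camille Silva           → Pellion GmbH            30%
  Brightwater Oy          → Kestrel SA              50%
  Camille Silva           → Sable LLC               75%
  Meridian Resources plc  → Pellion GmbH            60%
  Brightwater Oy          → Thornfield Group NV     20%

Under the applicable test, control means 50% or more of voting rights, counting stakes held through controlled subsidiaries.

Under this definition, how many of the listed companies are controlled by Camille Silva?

7

Camille Silva holds 75% of Sable, so Camille Silva controls Sable.
Camille Silva holds 84% of Meridian, so Camille Silva controls Meridian.
Camille Silva and Sable together hold 28% + 50% = 78% of Brightwater, so Camille Silva controls Brightwater.
Meridian and Camille Silva together hold 60% + 30% = 90% of Pellion, so Camille Silva controls Pellion.
Meridian and Brightwater together hold 42% + 50% = 92% of Kestrel, so Camille Silva controls Kestrel.
Pellion holds 65% of Fennick, so Camille Silva controls Fennick.
Pellion and Kestrel and Brightwater together hold 10% + 70% + 20% = 100% of Thornfield, so Camille Silva controls Thornfield.
No other company's threshold is met.
Camille Silva controls 7 companies.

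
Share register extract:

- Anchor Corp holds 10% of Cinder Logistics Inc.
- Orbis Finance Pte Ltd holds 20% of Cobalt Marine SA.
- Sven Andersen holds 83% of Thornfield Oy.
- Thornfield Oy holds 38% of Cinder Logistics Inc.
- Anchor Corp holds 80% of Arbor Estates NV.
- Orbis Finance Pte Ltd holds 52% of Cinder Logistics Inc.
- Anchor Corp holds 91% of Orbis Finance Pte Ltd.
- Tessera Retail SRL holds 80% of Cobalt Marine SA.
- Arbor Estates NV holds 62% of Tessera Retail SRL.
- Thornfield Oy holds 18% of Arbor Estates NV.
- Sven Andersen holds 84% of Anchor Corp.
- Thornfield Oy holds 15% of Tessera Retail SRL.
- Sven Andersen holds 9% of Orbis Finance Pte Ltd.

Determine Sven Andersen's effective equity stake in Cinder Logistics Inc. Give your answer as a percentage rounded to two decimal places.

84.37%

Sven reaches Cinder along 4 paths.
Via Thornfield: 83% × 38% = 31.54%.
Via Anchor: 84% × 10% = 8.4%.
Via Anchor → Orbis: 84% × 91% × 52% = 39.7488%.
Via Orbis: 9% × 52% = 4.68%.
Total: 31.54% + 8.4% + 39.7488% + 4.68% = 84.3688%.
Rounded: 84.37%.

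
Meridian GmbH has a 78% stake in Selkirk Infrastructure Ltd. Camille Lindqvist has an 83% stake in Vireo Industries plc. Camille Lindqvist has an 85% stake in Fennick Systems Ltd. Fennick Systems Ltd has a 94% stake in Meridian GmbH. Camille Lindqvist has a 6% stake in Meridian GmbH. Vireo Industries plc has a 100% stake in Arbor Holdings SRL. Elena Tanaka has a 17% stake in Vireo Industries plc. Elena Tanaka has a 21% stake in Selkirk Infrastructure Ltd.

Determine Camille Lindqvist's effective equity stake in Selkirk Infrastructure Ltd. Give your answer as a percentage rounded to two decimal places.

Camille reaches Selkirk along 2 paths.
Via Fennick → Meridian: 85% × 94% × 78% = 62.322%.
Via Meridian: 6% × 78% = 4.68%.
Total: 62.322% + 4.68% = 67.002%.
Rounded: 67.00%.

67.00%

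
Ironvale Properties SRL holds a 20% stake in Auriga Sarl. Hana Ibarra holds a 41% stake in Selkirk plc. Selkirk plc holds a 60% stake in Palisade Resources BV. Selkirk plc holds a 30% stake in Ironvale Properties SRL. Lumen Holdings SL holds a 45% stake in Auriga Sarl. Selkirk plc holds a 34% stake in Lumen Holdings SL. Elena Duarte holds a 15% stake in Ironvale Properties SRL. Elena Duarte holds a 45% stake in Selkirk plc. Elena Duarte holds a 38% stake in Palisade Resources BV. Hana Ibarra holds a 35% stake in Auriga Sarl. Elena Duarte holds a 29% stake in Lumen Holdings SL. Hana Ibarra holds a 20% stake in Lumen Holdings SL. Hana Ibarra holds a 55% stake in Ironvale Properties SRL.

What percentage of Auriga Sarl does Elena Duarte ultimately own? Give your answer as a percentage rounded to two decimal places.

Elena reaches Auriga along 4 paths.
Via Lumen: 29% × 45% = 13.05%.
Via Selkirk → Lumen: 45% × 34% × 45% = 6.885%.
Via Selkirk → Ironvale: 45% × 30% × 20% = 2.7%.
Via Ironvale: 15% × 20% = 3%.
Total: 13.05% + 6.885% + 2.7% + 3% = 25.635%.
Rounded: 25.64%.

25.64%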